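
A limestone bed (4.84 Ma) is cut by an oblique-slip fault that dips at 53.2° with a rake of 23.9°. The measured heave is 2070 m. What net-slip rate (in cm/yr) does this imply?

0.176 cm/yr

dip-slip = heave / cos(dip) = 2070 / cos(53.2°) = 3456 m
net slip = dip-slip / sin(rake) = 3456 / sin(23.9°) = 8529 m
rate = 8529 m / 4.84 Ma = 0.00176 m/yr = 0.176 cm/yr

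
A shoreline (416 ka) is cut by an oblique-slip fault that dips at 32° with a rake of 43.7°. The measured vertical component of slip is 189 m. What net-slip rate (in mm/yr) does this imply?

1.24 mm/yr

dip-slip = throw / sin(dip) = 189 / sin(32°) = 356.7 m
net slip = dip-slip / sin(rake) = 356.7 / sin(43.7°) = 516.2 m
rate = 516.2 m / 416 ka = 0.00124 m/yr = 1.24 mm/yr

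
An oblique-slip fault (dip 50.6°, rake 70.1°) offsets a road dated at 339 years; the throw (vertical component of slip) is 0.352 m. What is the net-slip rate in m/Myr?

dip-slip = throw / sin(dip) = 0.352 / sin(50.6°) = 0.4555 m
net slip = dip-slip / sin(rake) = 0.4555 / sin(70.1°) = 0.4845 m
rate = 0.4845 m / 339 years = 0.00143 m/yr = 1430 m/Myr

1430 m/Myr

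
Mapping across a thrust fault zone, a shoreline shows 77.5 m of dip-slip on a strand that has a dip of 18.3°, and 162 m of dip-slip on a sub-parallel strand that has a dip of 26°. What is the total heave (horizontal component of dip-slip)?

heave_A = 77.5 × cos(18.3°) = 73.58 m
heave_B = 162 × cos(26°) = 145.6 m
total = 73.58 + 145.6 = 219 m

219 m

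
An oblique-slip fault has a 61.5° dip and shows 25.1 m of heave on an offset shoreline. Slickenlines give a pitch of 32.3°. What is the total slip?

dip-slip = heave / cos(dip) = 25.1 / cos(61.5°) = 52.60 m
net slip = dip-slip / sin(rake) = 52.60 / sin(32.3°) = 98.4 m

98.4 m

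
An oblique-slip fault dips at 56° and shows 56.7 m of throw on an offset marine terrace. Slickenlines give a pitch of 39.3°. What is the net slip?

108 m

dip-slip = throw / sin(dip) = 56.7 / sin(56°) = 68.39 m
net slip = dip-slip / sin(rake) = 68.39 / sin(39.3°) = 108 m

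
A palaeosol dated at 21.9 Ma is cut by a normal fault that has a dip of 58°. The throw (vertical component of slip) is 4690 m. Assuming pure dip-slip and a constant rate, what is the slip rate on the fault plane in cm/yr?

0.0253 cm/yr

dip-slip = throw / sin(dip) = 4690 m / sin(58°) = 5530 m
rate = 5530 m / 21.9 Ma = 0.000253 m/yr = 0.0253 cm/yr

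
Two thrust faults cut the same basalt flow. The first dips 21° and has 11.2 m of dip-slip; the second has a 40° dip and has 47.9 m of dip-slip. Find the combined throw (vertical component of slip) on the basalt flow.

34.8 m

throw_A = 11.2 × sin(21°) = 4.014 m
throw_B = 47.9 × sin(40°) = 30.79 m
total = 4.014 + 30.79 = 34.8 m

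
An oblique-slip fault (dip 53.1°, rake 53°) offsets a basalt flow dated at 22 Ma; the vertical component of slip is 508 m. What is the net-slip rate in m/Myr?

dip-slip = throw / sin(dip) = 508 / sin(53.1°) = 635.3 m
net slip = dip-slip / sin(rake) = 635.3 / sin(53°) = 795.4 m
rate = 795.4 m / 22 Ma = 0.0000362 m/yr = 36.2 m/Myr

36.2 m/Myr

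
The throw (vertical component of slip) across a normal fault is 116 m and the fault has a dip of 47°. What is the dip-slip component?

dip-slip = throw / sin(dip) = 116 / sin(47°) = 159 m

159 m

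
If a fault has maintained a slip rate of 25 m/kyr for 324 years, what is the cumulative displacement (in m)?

slip = rate × time = 25 m/kyr × 324 years = 8.10 m

8.10 m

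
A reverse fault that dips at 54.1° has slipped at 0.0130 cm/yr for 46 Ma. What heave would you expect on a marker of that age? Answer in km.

dip-slip = rate × time = 0.0130 cm/yr × 46 Ma = 5980 m
heave = dip-slip × cos(dip) = 5980 × cos(54.1°) = 3510 m = 3.51 km

3.51 km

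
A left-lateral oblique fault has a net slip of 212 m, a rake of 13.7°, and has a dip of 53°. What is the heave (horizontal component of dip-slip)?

dip-slip = net slip × sin(rake) = 212 m × sin(13.7°) = 50.21 m
heave = dip-slip × cos(dip) = 50.21 × cos(53°) = 30.2 m

30.2 m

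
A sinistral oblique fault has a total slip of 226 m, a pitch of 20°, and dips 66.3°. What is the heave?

dip-slip = net slip × sin(rake) = 226 m × sin(20°) = 77.30 m
heave = dip-slip × cos(dip) = 77.30 × cos(66.3°) = 31.1 m

31.1 m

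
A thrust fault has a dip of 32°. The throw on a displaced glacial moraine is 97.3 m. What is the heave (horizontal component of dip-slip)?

156 m

heave = throw / tan(dip) = 97.3 / tan(32°) = 156 m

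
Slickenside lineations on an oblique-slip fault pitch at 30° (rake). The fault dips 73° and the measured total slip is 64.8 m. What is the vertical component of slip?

31 m

dip-slip = net slip × sin(rake) = 64.8 m × sin(30°) = 32.40 m
throw = dip-slip × sin(dip) = 32.40 × sin(73°) = 31 m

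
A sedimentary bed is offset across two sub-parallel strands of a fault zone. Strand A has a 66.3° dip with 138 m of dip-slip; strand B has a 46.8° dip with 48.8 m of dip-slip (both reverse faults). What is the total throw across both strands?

162 m

throw_A = 138 × sin(66.3°) = 126.4 m
throw_B = 48.8 × sin(46.8°) = 35.57 m
total = 126.4 + 35.57 = 162 m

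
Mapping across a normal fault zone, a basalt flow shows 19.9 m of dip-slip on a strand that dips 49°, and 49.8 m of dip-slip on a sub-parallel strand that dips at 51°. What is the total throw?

throw_A = 19.9 × sin(49°) = 15.02 m
throw_B = 49.8 × sin(51°) = 38.70 m
total = 15.02 + 38.70 = 53.7 m

53.7 m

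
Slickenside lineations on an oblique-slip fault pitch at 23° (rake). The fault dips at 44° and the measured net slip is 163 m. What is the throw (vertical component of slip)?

dip-slip = net slip × sin(rake) = 163 m × sin(23°) = 63.69 m
throw = dip-slip × sin(dip) = 63.69 × sin(44°) = 44.2 m

44.2 m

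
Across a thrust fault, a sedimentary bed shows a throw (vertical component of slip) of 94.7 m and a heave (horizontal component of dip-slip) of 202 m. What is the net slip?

net slip = √(throw² + heave²) = √(94.7² + 202²) = 223 m

223 m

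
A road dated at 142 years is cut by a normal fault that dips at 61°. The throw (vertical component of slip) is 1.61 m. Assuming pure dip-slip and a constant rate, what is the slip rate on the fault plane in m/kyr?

dip-slip = throw / sin(dip) = 1.61 m / sin(61°) = 1.841 m
rate = 1.841 m / 142 years = 0.0130 m/yr = 13 m/kyr

13 m/kyr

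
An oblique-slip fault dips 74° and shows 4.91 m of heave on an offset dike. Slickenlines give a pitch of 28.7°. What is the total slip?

dip-slip = heave / cos(dip) = 4.91 / cos(74°) = 17.81 m
net slip = dip-slip / sin(rake) = 17.81 / sin(28.7°) = 37.1 m

37.1 m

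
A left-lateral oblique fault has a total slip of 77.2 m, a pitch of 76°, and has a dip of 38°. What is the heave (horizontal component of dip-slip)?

59 m

dip-slip = net slip × sin(rake) = 77.2 m × sin(76°) = 74.91 m
heave = dip-slip × cos(dip) = 74.91 × cos(38°) = 59 m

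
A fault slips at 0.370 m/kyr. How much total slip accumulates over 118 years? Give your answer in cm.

slip = rate × time = 0.370 m/kyr × 118 years = 0.0437 m = 4.37 cm

4.37 cm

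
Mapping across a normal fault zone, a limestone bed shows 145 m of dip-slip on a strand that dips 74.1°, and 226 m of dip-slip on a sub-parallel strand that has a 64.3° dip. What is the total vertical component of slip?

343 m

throw_A = 145 × sin(74.1°) = 139.5 m
throw_B = 226 × sin(64.3°) = 203.6 m
total = 139.5 + 203.6 = 343 m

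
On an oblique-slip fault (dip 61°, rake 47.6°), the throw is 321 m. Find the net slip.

497 m

dip-slip = throw / sin(dip) = 321 / sin(61°) = 367 m
net slip = dip-slip / sin(rake) = 367 / sin(47.6°) = 497 m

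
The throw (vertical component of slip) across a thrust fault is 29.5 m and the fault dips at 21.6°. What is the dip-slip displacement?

dip-slip = throw / sin(dip) = 29.5 / sin(21.6°) = 80.1 m

80.1 m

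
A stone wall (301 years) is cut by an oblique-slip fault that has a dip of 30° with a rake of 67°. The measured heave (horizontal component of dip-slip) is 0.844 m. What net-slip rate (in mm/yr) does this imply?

dip-slip = heave / cos(dip) = 0.844 / cos(30°) = 0.9746 m
net slip = dip-slip / sin(rake) = 0.9746 / sin(67°) = 1.059 m
rate = 1.059 m / 301 years = 0.00352 m/yr = 3.52 mm/yr

3.52 mm/yr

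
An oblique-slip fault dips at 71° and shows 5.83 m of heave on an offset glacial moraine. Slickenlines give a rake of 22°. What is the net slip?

dip-slip = heave / cos(dip) = 5.83 / cos(71°) = 17.91 m
net slip = dip-slip / sin(rake) = 17.91 / sin(22°) = 47.8 m

47.8 m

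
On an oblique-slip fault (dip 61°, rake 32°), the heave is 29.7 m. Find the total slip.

116 m

dip-slip = heave / cos(dip) = 29.7 / cos(61°) = 61.26 m
net slip = dip-slip / sin(rake) = 61.26 / sin(32°) = 116 m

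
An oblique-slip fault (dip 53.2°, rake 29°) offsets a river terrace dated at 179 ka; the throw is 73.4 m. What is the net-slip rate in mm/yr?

dip-slip = throw / sin(dip) = 73.4 / sin(53.2°) = 91.67 m
net slip = dip-slip / sin(rake) = 91.67 / sin(29°) = 189.1 m
rate = 189.1 m / 179 ka = 0.00106 m/yr = 1.06 mm/yr

1.06 mm/yr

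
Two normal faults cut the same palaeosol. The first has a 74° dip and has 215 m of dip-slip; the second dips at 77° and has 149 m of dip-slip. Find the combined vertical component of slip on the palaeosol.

352 m

throw_A = 215 × sin(74°) = 206.7 m
throw_B = 149 × sin(77°) = 145.2 m
total = 206.7 + 145.2 = 352 m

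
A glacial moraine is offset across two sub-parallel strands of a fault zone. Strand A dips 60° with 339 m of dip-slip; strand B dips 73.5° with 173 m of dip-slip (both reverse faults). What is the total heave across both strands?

heave_A = 339 × cos(60°) = 169.5 m
heave_B = 173 × cos(73.5°) = 49.13 m
total = 169.5 + 49.13 = 219 m

219 m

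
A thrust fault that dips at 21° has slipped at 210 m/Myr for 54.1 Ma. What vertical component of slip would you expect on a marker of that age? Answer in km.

4.07 km

dip-slip = rate × time = 210 m/Myr × 54.1 Ma = 11360 m
throw = dip-slip × sin(dip) = 11360 × sin(21°) = 4070 m = 4.07 km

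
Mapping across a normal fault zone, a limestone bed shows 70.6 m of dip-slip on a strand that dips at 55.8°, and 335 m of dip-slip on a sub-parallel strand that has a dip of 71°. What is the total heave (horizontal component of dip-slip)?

heave_A = 70.6 × cos(55.8°) = 39.68 m
heave_B = 335 × cos(71°) = 109.1 m
total = 39.68 + 109.1 = 149 m

149 m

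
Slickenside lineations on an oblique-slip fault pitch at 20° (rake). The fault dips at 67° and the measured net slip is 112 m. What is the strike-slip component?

105 m

strike-slip = net slip × cos(rake) = 112 m × cos(20°) = 105 m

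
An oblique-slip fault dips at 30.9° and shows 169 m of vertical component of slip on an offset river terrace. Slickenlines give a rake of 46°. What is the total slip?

457 m

dip-slip = throw / sin(dip) = 169 / sin(30.9°) = 329.1 m
net slip = dip-slip / sin(rake) = 329.1 / sin(46°) = 457 m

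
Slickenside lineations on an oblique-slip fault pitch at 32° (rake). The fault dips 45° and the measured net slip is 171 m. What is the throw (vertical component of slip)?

64.1 m

dip-slip = net slip × sin(rake) = 171 m × sin(32°) = 90.62 m
throw = dip-slip × sin(dip) = 90.62 × sin(45°) = 64.1 m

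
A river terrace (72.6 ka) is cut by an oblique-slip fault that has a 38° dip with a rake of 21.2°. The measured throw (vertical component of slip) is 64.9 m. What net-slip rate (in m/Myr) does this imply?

4020 m/Myr

dip-slip = throw / sin(dip) = 64.9 / sin(38°) = 105.4 m
net slip = dip-slip / sin(rake) = 105.4 / sin(21.2°) = 291.5 m
rate = 291.5 m / 72.6 ka = 0.00402 m/yr = 4020 m/Myr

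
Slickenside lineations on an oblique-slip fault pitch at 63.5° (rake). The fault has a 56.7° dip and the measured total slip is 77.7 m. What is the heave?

38.2 m

dip-slip = net slip × sin(rake) = 77.7 m × sin(63.5°) = 69.54 m
heave = dip-slip × cos(dip) = 69.54 × cos(56.7°) = 38.2 m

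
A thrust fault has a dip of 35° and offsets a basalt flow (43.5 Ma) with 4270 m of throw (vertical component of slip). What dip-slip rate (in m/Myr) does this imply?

171 m/Myr

dip-slip = throw / sin(dip) = 4270 m / sin(35°) = 7445 m
rate = 7445 m / 43.5 Ma = 0.000171 m/yr = 171 m/Myr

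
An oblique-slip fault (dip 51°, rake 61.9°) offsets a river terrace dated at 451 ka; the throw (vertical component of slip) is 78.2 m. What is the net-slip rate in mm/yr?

dip-slip = throw / sin(dip) = 78.2 / sin(51°) = 100.6 m
net slip = dip-slip / sin(rake) = 100.6 / sin(61.9°) = 114.1 m
rate = 114.1 m / 451 ka = 0.000253 m/yr = 0.253 mm/yr

0.253 mm/yr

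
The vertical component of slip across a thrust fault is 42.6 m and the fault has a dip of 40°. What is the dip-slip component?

66.3 m

dip-slip = throw / sin(dip) = 42.6 / sin(40°) = 66.3 m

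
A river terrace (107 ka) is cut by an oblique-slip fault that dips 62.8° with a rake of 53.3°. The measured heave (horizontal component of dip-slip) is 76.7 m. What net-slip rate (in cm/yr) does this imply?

0.196 cm/yr

dip-slip = heave / cos(dip) = 76.7 / cos(62.8°) = 167.8 m
net slip = dip-slip / sin(rake) = 167.8 / sin(53.3°) = 209.3 m
rate = 209.3 m / 107 ka = 0.00196 m/yr = 0.196 cm/yr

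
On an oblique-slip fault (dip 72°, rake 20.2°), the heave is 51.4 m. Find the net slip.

dip-slip = heave / cos(dip) = 51.4 / cos(72°) = 166.3 m
net slip = dip-slip / sin(rake) = 166.3 / sin(20.2°) = 482 m

482 m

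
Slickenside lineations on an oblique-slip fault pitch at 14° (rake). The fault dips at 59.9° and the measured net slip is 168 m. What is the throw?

35.2 m

dip-slip = net slip × sin(rake) = 168 m × sin(14°) = 40.64 m
throw = dip-slip × sin(dip) = 40.64 × sin(59.9°) = 35.2 m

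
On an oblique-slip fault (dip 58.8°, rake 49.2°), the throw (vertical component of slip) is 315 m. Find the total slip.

dip-slip = throw / sin(dip) = 315 / sin(58.8°) = 368.3 m
net slip = dip-slip / sin(rake) = 368.3 / sin(49.2°) = 486 m

486 m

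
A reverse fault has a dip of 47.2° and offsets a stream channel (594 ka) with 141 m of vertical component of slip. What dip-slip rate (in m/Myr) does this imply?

dip-slip = throw / sin(dip) = 141 m / sin(47.2°) = 192.2 m
rate = 192.2 m / 594 ka = 0.000324 m/yr = 324 m/Myr

324 m/Myr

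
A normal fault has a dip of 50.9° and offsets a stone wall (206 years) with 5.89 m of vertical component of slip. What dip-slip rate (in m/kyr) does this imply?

36.8 m/kyr

dip-slip = throw / sin(dip) = 5.89 m / sin(50.9°) = 7.590 m
rate = 7.590 m / 206 years = 0.0368 m/yr = 36.8 m/kyr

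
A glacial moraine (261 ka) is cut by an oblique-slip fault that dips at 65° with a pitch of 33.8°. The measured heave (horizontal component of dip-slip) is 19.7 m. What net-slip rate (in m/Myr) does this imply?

dip-slip = heave / cos(dip) = 19.7 / cos(65°) = 46.61 m
net slip = dip-slip / sin(rake) = 46.61 / sin(33.8°) = 83.79 m
rate = 83.79 m / 261 ka = 0.000321 m/yr = 321 m/Myr

321 m/Myr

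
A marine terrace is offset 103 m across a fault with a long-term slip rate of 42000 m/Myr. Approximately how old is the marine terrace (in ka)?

2.45 ka

age = offset / rate = 103 m / (42000 m/Myr) = 2450 yr = 2.45 ka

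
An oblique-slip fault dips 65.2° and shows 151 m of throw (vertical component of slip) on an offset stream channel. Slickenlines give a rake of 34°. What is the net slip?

dip-slip = throw / sin(dip) = 151 / sin(65.2°) = 166.3 m
net slip = dip-slip / sin(rake) = 166.3 / sin(34°) = 297 m

297 m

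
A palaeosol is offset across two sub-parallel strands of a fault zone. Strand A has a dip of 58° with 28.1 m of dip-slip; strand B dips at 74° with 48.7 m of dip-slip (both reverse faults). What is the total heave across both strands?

28.3 m

heave_A = 28.1 × cos(58°) = 14.89 m
heave_B = 48.7 × cos(74°) = 13.42 m
total = 14.89 + 13.42 = 28.3 m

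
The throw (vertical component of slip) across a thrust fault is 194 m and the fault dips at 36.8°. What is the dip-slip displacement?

324 m

dip-slip = throw / sin(dip) = 194 / sin(36.8°) = 324 m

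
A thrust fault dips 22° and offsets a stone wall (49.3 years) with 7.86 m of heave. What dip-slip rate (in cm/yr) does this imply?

dip-slip = heave / cos(dip) = 7.86 m / cos(22°) = 8.477 m
rate = 8.477 m / 49.3 years = 0.172 m/yr = 17.2 cm/yr

17.2 cm/yr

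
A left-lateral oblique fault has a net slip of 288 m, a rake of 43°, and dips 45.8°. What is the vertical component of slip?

141 m

dip-slip = net slip × sin(rake) = 288 m × sin(43°) = 196.4 m
throw = dip-slip × sin(dip) = 196.4 × sin(45.8°) = 141 m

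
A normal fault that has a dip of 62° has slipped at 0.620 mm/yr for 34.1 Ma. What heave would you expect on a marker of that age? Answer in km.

9.93 km

dip-slip = rate × time = 0.620 mm/yr × 34.1 Ma = 21140 m
heave = dip-slip × cos(dip) = 21140 × cos(62°) = 9930 m = 9.93 km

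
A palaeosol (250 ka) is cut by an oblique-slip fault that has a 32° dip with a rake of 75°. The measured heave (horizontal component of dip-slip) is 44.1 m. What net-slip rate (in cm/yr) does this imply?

0.0215 cm/yr

dip-slip = heave / cos(dip) = 44.1 / cos(32°) = 52 m
net slip = dip-slip / sin(rake) = 52 / sin(75°) = 53.84 m
rate = 53.84 m / 250 ka = 0.000215 m/yr = 0.0215 cm/yr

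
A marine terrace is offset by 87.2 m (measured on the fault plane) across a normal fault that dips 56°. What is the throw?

72.3 m

throw = dip-slip × sin(dip) = 87.2 m × sin(56°) = 72.3 m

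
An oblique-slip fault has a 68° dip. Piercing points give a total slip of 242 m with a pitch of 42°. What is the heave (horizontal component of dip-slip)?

60.7 m

dip-slip = net slip × sin(rake) = 242 m × sin(42°) = 161.9 m
heave = dip-slip × cos(dip) = 161.9 × cos(68°) = 60.7 m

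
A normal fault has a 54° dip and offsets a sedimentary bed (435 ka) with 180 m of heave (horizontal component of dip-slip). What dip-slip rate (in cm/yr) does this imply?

dip-slip = heave / cos(dip) = 180 m / cos(54°) = 306.2 m
rate = 306.2 m / 435 ka = 0.000704 m/yr = 0.0704 cm/yr

0.0704 cm/yr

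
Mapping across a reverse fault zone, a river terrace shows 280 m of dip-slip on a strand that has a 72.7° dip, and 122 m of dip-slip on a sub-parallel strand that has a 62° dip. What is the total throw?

throw_A = 280 × sin(72.7°) = 267.3 m
throw_B = 122 × sin(62°) = 107.7 m
total = 267.3 + 107.7 = 375 m

375 m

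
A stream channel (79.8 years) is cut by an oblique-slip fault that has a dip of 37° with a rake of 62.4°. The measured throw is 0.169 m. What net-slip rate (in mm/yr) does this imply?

dip-slip = throw / sin(dip) = 0.169 / sin(37°) = 0.2808 m
net slip = dip-slip / sin(rake) = 0.2808 / sin(62.4°) = 0.3169 m
rate = 0.3169 m / 79.8 years = 0.00397 m/yr = 3.97 mm/yr

3.97 mm/yr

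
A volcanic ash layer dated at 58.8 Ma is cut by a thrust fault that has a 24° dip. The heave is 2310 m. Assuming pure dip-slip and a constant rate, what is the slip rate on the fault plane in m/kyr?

dip-slip = heave / cos(dip) = 2310 m / cos(24°) = 2529 m
rate = 2529 m / 58.8 Ma = 0.0000430 m/yr = 0.0430 m/kyr

0.0430 m/kyr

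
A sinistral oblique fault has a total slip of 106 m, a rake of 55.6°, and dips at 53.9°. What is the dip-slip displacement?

87.5 m

dip-slip = net slip × sin(rake) = 106 m × sin(55.6°) = 87.5 m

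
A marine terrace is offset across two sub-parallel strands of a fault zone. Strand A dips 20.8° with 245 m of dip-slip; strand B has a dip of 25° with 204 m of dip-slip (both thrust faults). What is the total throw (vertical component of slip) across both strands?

173 m

throw_A = 245 × sin(20.8°) = 87 m
throw_B = 204 × sin(25°) = 86.21 m
total = 87 + 86.21 = 173 m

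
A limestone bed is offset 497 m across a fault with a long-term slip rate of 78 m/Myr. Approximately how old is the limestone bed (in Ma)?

6.37 Ma

age = offset / rate = 497 m / (78 m/Myr) = 6.37e+06 yr = 6.37 Ma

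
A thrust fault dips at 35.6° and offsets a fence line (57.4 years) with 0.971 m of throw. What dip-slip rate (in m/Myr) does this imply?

dip-slip = throw / sin(dip) = 0.971 m / sin(35.6°) = 1.668 m
rate = 1.668 m / 57.4 years = 0.0291 m/yr = 29100 m/Myr

29100 m/Myr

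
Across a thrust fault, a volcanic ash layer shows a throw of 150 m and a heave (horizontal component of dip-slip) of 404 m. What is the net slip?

431 m

net slip = √(throw² + heave²) = √(150² + 404²) = 431 m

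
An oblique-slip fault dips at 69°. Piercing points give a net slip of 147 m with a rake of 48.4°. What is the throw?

103 m

dip-slip = net slip × sin(rake) = 147 m × sin(48.4°) = 109.9 m
throw = dip-slip × sin(dip) = 109.9 × sin(69°) = 103 m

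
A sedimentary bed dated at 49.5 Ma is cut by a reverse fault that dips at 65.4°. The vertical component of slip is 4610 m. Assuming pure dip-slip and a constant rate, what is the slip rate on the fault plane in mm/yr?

dip-slip = throw / sin(dip) = 4610 m / sin(65.4°) = 5070 m
rate = 5070 m / 49.5 Ma = 0.000102 m/yr = 0.102 mm/yr

0.102 mm/yr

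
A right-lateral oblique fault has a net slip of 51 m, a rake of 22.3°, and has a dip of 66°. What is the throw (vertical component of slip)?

dip-slip = net slip × sin(rake) = 51 m × sin(22.3°) = 19.35 m
throw = dip-slip × sin(dip) = 19.35 × sin(66°) = 17.7 m

17.7 m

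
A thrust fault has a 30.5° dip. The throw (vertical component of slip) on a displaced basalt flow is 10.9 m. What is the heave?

heave = throw / tan(dip) = 10.9 / tan(30.5°) = 18.5 m

18.5 m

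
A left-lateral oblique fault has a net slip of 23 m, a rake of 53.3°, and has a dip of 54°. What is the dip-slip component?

18.4 m

dip-slip = net slip × sin(rake) = 23 m × sin(53.3°) = 18.4 m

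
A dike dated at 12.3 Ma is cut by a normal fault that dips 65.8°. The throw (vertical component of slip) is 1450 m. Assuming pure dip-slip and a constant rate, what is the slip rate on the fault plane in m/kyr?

0.129 m/kyr

dip-slip = throw / sin(dip) = 1450 m / sin(65.8°) = 1590 m
rate = 1590 m / 12.3 Ma = 0.000129 m/yr = 0.129 m/kyr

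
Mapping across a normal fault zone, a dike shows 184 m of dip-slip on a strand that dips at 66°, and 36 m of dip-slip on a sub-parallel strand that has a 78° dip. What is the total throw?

203 m

throw_A = 184 × sin(66°) = 168.1 m
throw_B = 36 × sin(78°) = 35.21 m
total = 168.1 + 35.21 = 203 m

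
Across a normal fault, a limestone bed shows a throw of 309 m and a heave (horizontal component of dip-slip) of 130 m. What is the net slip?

net slip = √(throw² + heave²) = √(309² + 130²) = 335 m

335 m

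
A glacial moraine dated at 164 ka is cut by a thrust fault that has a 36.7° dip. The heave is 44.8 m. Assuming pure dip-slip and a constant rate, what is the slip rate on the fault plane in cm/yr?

0.0341 cm/yr

dip-slip = heave / cos(dip) = 44.8 m / cos(36.7°) = 55.88 m
rate = 55.88 m / 164 ka = 0.000341 m/yr = 0.0341 cm/yr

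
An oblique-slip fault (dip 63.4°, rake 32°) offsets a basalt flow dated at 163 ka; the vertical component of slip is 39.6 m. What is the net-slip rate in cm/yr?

0.0513 cm/yr

dip-slip = throw / sin(dip) = 39.6 / sin(63.4°) = 44.29 m
net slip = dip-slip / sin(rake) = 44.29 / sin(32°) = 83.57 m
rate = 83.57 m / 163 ka = 0.000513 m/yr = 0.0513 cm/yr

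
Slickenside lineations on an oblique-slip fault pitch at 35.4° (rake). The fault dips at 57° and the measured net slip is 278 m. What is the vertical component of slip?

135 m

dip-slip = net slip × sin(rake) = 278 m × sin(35.4°) = 161 m
throw = dip-slip × sin(dip) = 161 × sin(57°) = 135 m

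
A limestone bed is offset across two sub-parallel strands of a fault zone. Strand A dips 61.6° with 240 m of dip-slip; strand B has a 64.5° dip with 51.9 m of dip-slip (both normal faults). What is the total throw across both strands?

258 m

throw_A = 240 × sin(61.6°) = 211.1 m
throw_B = 51.9 × sin(64.5°) = 46.84 m
total = 211.1 + 46.84 = 258 m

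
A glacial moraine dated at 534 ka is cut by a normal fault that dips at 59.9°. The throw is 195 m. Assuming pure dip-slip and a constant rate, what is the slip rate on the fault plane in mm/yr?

dip-slip = throw / sin(dip) = 195 m / sin(59.9°) = 225.4 m
rate = 225.4 m / 534 ka = 0.000422 m/yr = 0.422 mm/yr

0.422 mm/yr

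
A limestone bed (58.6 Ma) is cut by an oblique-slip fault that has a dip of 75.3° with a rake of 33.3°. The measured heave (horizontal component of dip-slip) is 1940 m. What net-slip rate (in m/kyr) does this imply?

0.238 m/kyr

dip-slip = heave / cos(dip) = 1940 / cos(75.3°) = 7645 m
net slip = dip-slip / sin(rake) = 7645 / sin(33.3°) = 13920 m
rate = 13920 m / 58.6 Ma = 0.000238 m/yr = 0.238 m/kyr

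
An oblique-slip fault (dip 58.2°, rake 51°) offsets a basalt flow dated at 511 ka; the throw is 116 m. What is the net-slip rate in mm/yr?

0.344 mm/yr

dip-slip = throw / sin(dip) = 116 / sin(58.2°) = 136.5 m
net slip = dip-slip / sin(rake) = 136.5 / sin(51°) = 175.6 m
rate = 175.6 m / 511 ka = 0.000344 m/yr = 0.344 mm/yr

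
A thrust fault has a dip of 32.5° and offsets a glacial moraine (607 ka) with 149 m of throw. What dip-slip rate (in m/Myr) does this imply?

457 m/Myr

dip-slip = throw / sin(dip) = 149 m / sin(32.5°) = 277.3 m
rate = 277.3 m / 607 ka = 0.000457 m/yr = 457 m/Myr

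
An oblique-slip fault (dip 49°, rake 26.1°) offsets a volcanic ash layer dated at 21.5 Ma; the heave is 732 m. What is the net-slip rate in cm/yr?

0.0118 cm/yr

dip-slip = heave / cos(dip) = 732 / cos(49°) = 1116 m
net slip = dip-slip / sin(rake) = 1116 / sin(26.1°) = 2536 m
rate = 2536 m / 21.5 Ma = 0.000118 m/yr = 0.0118 cm/yr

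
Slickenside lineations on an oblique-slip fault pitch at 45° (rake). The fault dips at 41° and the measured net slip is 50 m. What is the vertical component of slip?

23.2 m

dip-slip = net slip × sin(rake) = 50 m × sin(45°) = 35.36 m
throw = dip-slip × sin(dip) = 35.36 × sin(41°) = 23.2 m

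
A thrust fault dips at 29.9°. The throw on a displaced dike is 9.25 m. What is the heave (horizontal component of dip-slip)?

16.1 m

heave = throw / tan(dip) = 9.25 / tan(29.9°) = 16.1 m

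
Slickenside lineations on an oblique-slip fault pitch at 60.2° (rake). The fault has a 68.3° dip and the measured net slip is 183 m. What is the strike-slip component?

90.9 m

strike-slip = net slip × cos(rake) = 183 m × cos(60.2°) = 90.9 m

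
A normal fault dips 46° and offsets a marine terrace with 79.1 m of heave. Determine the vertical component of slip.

81.9 m

throw = heave × tan(dip) = 79.1 × tan(46°) = 81.9 m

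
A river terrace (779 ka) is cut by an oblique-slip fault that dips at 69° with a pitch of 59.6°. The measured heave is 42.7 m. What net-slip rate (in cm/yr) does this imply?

dip-slip = heave / cos(dip) = 42.7 / cos(69°) = 119.2 m
net slip = dip-slip / sin(rake) = 119.2 / sin(59.6°) = 138.1 m
rate = 138.1 m / 779 ka = 0.000177 m/yr = 0.0177 cm/yr

0.0177 cm/yr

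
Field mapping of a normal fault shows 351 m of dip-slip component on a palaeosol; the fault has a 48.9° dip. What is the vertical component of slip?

265 m

throw = dip-slip × sin(dip) = 351 m × sin(48.9°) = 265 m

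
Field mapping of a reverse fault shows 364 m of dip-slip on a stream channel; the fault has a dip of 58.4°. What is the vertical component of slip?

throw = dip-slip × sin(dip) = 364 m × sin(58.4°) = 310 m

310 m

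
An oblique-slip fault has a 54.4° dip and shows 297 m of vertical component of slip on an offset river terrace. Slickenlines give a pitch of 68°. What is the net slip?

394 m

dip-slip = throw / sin(dip) = 297 / sin(54.4°) = 365.3 m
net slip = dip-slip / sin(rake) = 365.3 / sin(68°) = 394 m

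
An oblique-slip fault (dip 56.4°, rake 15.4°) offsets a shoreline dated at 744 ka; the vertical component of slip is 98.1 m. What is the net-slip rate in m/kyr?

0.596 m/kyr

dip-slip = throw / sin(dip) = 98.1 / sin(56.4°) = 117.8 m
net slip = dip-slip / sin(rake) = 117.8 / sin(15.4°) = 443.5 m
rate = 443.5 m / 744 ka = 0.000596 m/yr = 0.596 m/kyr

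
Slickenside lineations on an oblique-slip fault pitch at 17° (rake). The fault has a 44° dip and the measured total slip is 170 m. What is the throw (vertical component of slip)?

34.5 m

dip-slip = net slip × sin(rake) = 170 m × sin(17°) = 49.70 m
throw = dip-slip × sin(dip) = 49.70 × sin(44°) = 34.5 m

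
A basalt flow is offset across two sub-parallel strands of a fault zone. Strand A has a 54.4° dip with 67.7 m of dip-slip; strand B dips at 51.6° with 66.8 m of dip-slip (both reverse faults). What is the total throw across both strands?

throw_A = 67.7 × sin(54.4°) = 55.05 m
throw_B = 66.8 × sin(51.6°) = 52.35 m
total = 55.05 + 52.35 = 107 m

107 m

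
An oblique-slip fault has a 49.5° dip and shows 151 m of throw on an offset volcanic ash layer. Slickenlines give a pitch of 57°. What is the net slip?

237 m

dip-slip = throw / sin(dip) = 151 / sin(49.5°) = 198.6 m
net slip = dip-slip / sin(rake) = 198.6 / sin(57°) = 237 m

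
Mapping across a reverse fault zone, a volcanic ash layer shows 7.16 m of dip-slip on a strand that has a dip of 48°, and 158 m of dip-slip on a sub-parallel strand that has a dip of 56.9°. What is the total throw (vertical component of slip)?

throw_A = 7.16 × sin(48°) = 5.321 m
throw_B = 158 × sin(56.9°) = 132.4 m
total = 5.321 + 132.4 = 138 m

138 m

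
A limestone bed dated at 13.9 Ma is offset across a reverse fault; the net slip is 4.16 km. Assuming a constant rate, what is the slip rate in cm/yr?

rate = 4.16 km / 13.9 Ma = 0.000299 m/yr = 0.0299 cm/yr

0.0299 cm/yr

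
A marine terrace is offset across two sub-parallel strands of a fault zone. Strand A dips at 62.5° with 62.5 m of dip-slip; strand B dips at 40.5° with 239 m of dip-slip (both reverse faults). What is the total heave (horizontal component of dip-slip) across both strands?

211 m

heave_A = 62.5 × cos(62.5°) = 28.86 m
heave_B = 239 × cos(40.5°) = 181.7 m
total = 28.86 + 181.7 = 211 m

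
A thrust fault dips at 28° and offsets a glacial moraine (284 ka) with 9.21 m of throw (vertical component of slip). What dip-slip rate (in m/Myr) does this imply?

dip-slip = throw / sin(dip) = 9.21 m / sin(28°) = 19.62 m
rate = 19.62 m / 284 ka = 0.0000691 m/yr = 69.1 m/Myr

69.1 m/Myr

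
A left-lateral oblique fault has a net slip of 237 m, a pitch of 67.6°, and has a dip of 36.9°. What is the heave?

175 m

dip-slip = net slip × sin(rake) = 237 m × sin(67.6°) = 219.1 m
heave = dip-slip × cos(dip) = 219.1 × cos(36.9°) = 175 m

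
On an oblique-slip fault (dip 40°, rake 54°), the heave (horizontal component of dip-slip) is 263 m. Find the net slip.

424 m

dip-slip = heave / cos(dip) = 263 / cos(40°) = 343.3 m
net slip = dip-slip / sin(rake) = 343.3 / sin(54°) = 424 m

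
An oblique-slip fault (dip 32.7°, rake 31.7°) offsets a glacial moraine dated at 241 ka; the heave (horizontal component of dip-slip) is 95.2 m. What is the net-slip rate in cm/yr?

dip-slip = heave / cos(dip) = 95.2 / cos(32.7°) = 113.1 m
net slip = dip-slip / sin(rake) = 113.1 / sin(31.7°) = 215.3 m
rate = 215.3 m / 241 ka = 0.000893 m/yr = 0.0893 cm/yr

0.0893 cm/yr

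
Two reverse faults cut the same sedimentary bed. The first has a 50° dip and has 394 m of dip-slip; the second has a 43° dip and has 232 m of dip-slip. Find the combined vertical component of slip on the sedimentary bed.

460 m

throw_A = 394 × sin(50°) = 301.8 m
throw_B = 232 × sin(43°) = 158.2 m
total = 301.8 + 158.2 = 460 m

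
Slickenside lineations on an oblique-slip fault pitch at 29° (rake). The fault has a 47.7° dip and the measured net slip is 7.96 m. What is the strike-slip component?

strike-slip = net slip × cos(rake) = 7.96 m × cos(29°) = 6.96 m

6.96 m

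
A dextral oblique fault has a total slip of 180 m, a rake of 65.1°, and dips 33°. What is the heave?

dip-slip = net slip × sin(rake) = 180 m × sin(65.1°) = 163.3 m
heave = dip-slip × cos(dip) = 163.3 × cos(33°) = 137 m

137 m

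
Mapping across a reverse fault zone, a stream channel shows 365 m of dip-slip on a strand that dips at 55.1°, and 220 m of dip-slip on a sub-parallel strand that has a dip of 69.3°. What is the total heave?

287 m

heave_A = 365 × cos(55.1°) = 208.8 m
heave_B = 220 × cos(69.3°) = 77.76 m
total = 208.8 + 77.76 = 287 m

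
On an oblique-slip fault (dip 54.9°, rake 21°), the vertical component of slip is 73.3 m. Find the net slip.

250 m

dip-slip = throw / sin(dip) = 73.3 / sin(54.9°) = 89.59 m
net slip = dip-slip / sin(rake) = 89.59 / sin(21°) = 250 m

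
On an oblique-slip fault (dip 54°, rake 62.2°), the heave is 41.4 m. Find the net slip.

79.6 m

dip-slip = heave / cos(dip) = 41.4 / cos(54°) = 70.43 m
net slip = dip-slip / sin(rake) = 70.43 / sin(62.2°) = 79.6 m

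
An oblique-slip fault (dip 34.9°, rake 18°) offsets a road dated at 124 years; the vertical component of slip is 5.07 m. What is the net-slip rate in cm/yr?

dip-slip = throw / sin(dip) = 5.07 / sin(34.9°) = 8.861 m
net slip = dip-slip / sin(rake) = 8.861 / sin(18°) = 28.68 m
rate = 28.68 m / 124 years = 0.231 m/yr = 23.1 cm/yr

23.1 cm/yr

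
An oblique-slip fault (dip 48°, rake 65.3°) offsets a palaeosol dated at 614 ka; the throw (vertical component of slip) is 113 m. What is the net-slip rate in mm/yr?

dip-slip = throw / sin(dip) = 113 / sin(48°) = 152.1 m
net slip = dip-slip / sin(rake) = 152.1 / sin(65.3°) = 167.4 m
rate = 167.4 m / 614 ka = 0.000273 m/yr = 0.273 mm/yr

0.273 mm/yr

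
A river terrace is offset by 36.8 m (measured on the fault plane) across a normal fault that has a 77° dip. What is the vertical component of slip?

35.9 m

throw = dip-slip × sin(dip) = 36.8 m × sin(77°) = 35.9 m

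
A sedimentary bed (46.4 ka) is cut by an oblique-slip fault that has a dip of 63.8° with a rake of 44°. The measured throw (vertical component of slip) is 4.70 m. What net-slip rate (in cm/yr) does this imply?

0.0163 cm/yr

dip-slip = throw / sin(dip) = 4.70 / sin(63.8°) = 5.238 m
net slip = dip-slip / sin(rake) = 5.238 / sin(44°) = 7.541 m
rate = 7.541 m / 46.4 ka = 0.000163 m/yr = 0.0163 cm/yr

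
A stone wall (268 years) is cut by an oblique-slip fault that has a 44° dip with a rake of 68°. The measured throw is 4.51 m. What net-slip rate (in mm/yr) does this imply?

26.1 mm/yr

dip-slip = throw / sin(dip) = 4.51 / sin(44°) = 6.492 m
net slip = dip-slip / sin(rake) = 6.492 / sin(68°) = 7.002 m
rate = 7.002 m / 268 years = 0.0261 m/yr = 26.1 mm/yr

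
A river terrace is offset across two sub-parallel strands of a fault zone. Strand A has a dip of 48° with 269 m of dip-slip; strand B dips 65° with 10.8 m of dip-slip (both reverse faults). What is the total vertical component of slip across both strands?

throw_A = 269 × sin(48°) = 199.9 m
throw_B = 10.8 × sin(65°) = 9.788 m
total = 199.9 + 9.788 = 210 m

210 m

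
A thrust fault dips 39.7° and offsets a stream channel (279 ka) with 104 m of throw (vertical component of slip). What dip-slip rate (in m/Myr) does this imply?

584 m/Myr

dip-slip = throw / sin(dip) = 104 m / sin(39.7°) = 162.8 m
rate = 162.8 m / 279 ka = 0.000584 m/yr = 584 m/Myr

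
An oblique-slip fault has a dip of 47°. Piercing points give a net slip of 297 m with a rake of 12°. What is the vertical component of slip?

dip-slip = net slip × sin(rake) = 297 m × sin(12°) = 61.75 m
throw = dip-slip × sin(dip) = 61.75 × sin(47°) = 45.2 m

45.2 m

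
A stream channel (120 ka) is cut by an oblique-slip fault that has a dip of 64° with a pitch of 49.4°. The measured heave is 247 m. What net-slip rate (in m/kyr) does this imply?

6.18 m/kyr

dip-slip = heave / cos(dip) = 247 / cos(64°) = 563.4 m
net slip = dip-slip / sin(rake) = 563.4 / sin(49.4°) = 742.1 m
rate = 742.1 m / 120 ka = 0.00618 m/yr = 6.18 m/kyr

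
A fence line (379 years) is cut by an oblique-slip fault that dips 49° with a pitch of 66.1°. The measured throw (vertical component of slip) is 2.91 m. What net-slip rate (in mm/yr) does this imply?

11.1 mm/yr

dip-slip = throw / sin(dip) = 2.91 / sin(49°) = 3.856 m
net slip = dip-slip / sin(rake) = 3.856 / sin(66.1°) = 4.217 m
rate = 4.217 m / 379 years = 0.0111 m/yr = 11.1 mm/yr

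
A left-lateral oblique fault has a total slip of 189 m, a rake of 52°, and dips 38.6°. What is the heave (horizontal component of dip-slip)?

dip-slip = net slip × sin(rake) = 189 m × sin(52°) = 148.9 m
heave = dip-slip × cos(dip) = 148.9 × cos(38.6°) = 116 m

116 m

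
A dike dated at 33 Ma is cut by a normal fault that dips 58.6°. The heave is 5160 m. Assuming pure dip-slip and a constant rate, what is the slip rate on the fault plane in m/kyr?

dip-slip = heave / cos(dip) = 5160 m / cos(58.6°) = 9904 m
rate = 9904 m / 33 Ma = 0.000300 m/yr = 0.300 m/kyr

0.300 m/kyr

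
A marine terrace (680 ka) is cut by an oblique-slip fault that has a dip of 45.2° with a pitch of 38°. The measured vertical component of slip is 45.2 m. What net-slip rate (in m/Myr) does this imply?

dip-slip = throw / sin(dip) = 45.2 / sin(45.2°) = 63.70 m
net slip = dip-slip / sin(rake) = 63.70 / sin(38°) = 103.5 m
rate = 103.5 m / 680 ka = 0.000152 m/yr = 152 m/Myr

152 m/Myr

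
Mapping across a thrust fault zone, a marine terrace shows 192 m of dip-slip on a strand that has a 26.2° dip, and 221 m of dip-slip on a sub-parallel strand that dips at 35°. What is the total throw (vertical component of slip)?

212 m

throw_A = 192 × sin(26.2°) = 84.77 m
throw_B = 221 × sin(35°) = 126.8 m
total = 84.77 + 126.8 = 212 m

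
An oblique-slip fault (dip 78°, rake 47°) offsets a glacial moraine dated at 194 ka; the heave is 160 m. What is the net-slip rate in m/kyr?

dip-slip = heave / cos(dip) = 160 / cos(78°) = 769.6 m
net slip = dip-slip / sin(rake) = 769.6 / sin(47°) = 1052 m
rate = 1052 m / 194 ka = 0.00542 m/yr = 5.42 m/kyr

5.42 m/kyr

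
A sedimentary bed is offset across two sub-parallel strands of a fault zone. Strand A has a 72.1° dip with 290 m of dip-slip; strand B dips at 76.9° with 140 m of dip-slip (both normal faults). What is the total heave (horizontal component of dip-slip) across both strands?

heave_A = 290 × cos(72.1°) = 89.13 m
heave_B = 140 × cos(76.9°) = 31.73 m
total = 89.13 + 31.73 = 121 m

121 m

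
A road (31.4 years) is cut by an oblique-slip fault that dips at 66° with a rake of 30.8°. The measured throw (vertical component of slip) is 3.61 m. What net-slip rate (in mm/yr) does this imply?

dip-slip = throw / sin(dip) = 3.61 / sin(66°) = 3.952 m
net slip = dip-slip / sin(rake) = 3.952 / sin(30.8°) = 7.717 m
rate = 7.717 m / 31.4 years = 0.246 m/yr = 246 mm/yr

246 mm/yr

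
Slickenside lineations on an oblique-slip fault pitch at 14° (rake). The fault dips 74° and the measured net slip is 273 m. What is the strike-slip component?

265 m

strike-slip = net slip × cos(rake) = 273 m × cos(14°) = 265 m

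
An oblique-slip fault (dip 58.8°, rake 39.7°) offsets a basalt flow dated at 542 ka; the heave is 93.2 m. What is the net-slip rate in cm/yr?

0.0520 cm/yr

dip-slip = heave / cos(dip) = 93.2 / cos(58.8°) = 179.9 m
net slip = dip-slip / sin(rake) = 179.9 / sin(39.7°) = 281.7 m
rate = 281.7 m / 542 ka = 0.000520 m/yr = 0.0520 cm/yr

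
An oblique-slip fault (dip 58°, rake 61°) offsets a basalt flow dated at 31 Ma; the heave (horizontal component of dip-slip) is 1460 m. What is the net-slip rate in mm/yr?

dip-slip = heave / cos(dip) = 1460 / cos(58°) = 2755 m
net slip = dip-slip / sin(rake) = 2755 / sin(61°) = 3150 m
rate = 3150 m / 31 Ma = 0.000102 m/yr = 0.102 mm/yr

0.102 mm/yr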